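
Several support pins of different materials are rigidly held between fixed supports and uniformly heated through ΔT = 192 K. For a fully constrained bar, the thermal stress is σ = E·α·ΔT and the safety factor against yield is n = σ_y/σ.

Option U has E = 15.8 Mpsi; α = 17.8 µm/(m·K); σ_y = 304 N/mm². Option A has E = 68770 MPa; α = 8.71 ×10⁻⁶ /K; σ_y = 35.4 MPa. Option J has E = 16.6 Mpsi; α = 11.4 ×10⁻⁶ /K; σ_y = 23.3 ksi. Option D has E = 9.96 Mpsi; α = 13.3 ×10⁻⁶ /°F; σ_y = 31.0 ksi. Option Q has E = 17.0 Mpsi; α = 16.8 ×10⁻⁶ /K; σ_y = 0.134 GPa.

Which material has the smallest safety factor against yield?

option A

Converting E to GPa, α to ×10⁻⁶/K, σ_y to MPa, then σ and n for each:
  option U: E = 108.9, α = 17.8, σ_y = 304.0 → σ = 372 MPa, n = 0.817
  option A: E = 68.77, α = 8.71, σ_y = 35.40 → σ = 115 MPa, n = 0.308
  option J: E = 114.5, α = 11.4, σ_y = 160.6 → σ = 251 MPa, n = 0.641
  option D: E = 68.67, α = 23.9, σ_y = 213.7 → σ = 316 MPa, n = 0.677
  option Q: E = 117.2, α = 16.8, σ_y = 134.0 → σ = 378 MPa, n = 0.354
Option A has the lowest safety factor, n = 0.308.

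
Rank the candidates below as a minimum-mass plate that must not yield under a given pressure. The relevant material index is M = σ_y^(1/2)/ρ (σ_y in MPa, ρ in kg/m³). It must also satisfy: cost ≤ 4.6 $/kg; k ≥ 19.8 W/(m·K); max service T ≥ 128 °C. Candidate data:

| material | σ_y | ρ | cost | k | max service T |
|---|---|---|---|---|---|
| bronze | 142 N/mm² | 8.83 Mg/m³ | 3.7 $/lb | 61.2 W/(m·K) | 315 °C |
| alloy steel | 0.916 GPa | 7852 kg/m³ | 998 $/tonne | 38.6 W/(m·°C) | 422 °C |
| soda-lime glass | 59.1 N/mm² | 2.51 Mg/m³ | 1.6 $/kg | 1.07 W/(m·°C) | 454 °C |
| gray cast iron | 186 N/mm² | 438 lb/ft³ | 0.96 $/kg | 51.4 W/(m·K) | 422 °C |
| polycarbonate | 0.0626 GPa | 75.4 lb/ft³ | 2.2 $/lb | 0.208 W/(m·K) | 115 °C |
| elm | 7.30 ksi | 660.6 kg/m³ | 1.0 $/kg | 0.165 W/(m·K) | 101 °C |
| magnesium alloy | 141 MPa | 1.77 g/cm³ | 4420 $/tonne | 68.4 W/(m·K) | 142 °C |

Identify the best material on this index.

Screen on constraints: cost ≤ 4.6 $/kg; k ≥ 19.8 W/(m·K); max service T ≥ 128 °C. Survivors: alloy steel, gray cast iron, magnesium alloy.
Putting every candidate on a common basis:
  alloy steel: σ_y = 916.0 MPa, ρ = 7852 kg/m³
  gray cast iron: σ_y = 186.0 MPa, ρ = 7016 kg/m³
  magnesium alloy: σ_y = 141.0 MPa, ρ = 1770 kg/m³
  magnesium alloy: M = 6.71×10⁻³
  alloy steel: M = 3.85×10⁻³
  gray cast iron: M = 1.94×10⁻³
Highest index: magnesium alloy.

magnesium alloy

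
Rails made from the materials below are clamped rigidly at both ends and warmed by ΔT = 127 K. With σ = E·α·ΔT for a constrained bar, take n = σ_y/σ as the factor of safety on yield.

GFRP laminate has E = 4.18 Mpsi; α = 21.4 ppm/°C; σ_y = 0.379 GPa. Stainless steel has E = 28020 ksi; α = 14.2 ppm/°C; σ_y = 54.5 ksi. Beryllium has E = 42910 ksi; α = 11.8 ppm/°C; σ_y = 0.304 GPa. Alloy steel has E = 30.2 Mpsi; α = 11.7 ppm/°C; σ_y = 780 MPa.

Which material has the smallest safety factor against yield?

beryllium

Per material, after unit conversion:
  GFRP laminate: E = 28.82, α = 21.4, σ_y = 379.0 → σ = 78.3 MPa, n = 4.84
  stainless steel: E = 193.2, α = 14.2, σ_y = 375.8 → σ = 348 MPa, n = 1.08
  beryllium: E = 295.9, α = 11.8, σ_y = 304.0 → σ = 443 MPa, n = 0.686
  alloy steel: E = 208.2, α = 11.7, σ_y = 780.0 → σ = 309 MPa, n = 2.52
Smallest n: beryllium with n = 0.686.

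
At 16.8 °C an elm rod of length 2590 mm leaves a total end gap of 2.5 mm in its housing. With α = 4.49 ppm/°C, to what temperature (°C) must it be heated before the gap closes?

232 °C

α·L₀·ΔT = 2.5 mm ⇒ ΔT = 2.5 / (4.49×10⁻⁶ × 2590.0) = 215.0 K.
T = 16.8 + 215.0 = 231.8 °C.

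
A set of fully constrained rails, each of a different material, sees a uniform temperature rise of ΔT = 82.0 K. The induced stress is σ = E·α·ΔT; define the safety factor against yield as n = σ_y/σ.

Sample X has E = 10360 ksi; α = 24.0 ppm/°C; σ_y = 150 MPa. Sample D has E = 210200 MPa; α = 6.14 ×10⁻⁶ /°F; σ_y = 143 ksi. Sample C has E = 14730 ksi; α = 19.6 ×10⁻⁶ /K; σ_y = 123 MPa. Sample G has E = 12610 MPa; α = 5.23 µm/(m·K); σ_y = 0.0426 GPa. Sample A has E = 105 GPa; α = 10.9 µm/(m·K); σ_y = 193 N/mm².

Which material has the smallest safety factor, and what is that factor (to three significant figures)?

sample C, n = 0.754

In consistent units (E in GPa, α in ×10⁻⁶/K, σ_y in MPa):
  sample X: E = 71.43, α = 24.0, σ_y = 150.0 → σ = 141 MPa, n = 1.07
  sample D: E = 210.2, α = 11.1, σ_y = 986.0 → σ = 190 MPa, n = 5.18
  sample C: E = 101.6, α = 19.6, σ_y = 123.0 → σ = 163 MPa, n = 0.754
  sample G: E = 12.61, α = 5.23, σ_y = 42.60 → σ = 5.41 MPa, n = 7.88
  sample A: E = 105.0, α = 10.9, σ_y = 193.0 → σ = 93.8 MPa, n = 2.06
The minimum is sample C at n = 0.754.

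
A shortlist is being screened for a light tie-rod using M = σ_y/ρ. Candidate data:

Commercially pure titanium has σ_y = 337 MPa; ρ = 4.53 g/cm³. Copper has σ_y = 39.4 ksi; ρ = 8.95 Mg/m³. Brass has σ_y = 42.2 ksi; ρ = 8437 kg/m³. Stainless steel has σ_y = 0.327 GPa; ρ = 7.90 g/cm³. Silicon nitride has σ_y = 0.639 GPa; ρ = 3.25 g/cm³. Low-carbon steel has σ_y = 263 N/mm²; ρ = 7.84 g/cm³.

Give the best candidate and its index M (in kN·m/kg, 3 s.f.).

silicon nitride, M = 197 kN·m/kg

In SI units:
  commercially pure titanium: σ_y = 337.0 MPa, ρ = 4530 kg/m³
  copper: σ_y = 271.7 MPa, ρ = 8950 kg/m³
  brass: σ_y = 291.0 MPa, ρ = 8437 kg/m³
  stainless steel: σ_y = 327.0 MPa, ρ = 7900 kg/m³
  silicon nitride: σ_y = 639.0 MPa, ρ = 3250 kg/m³
  low-carbon steel: σ_y = 263.0 MPa, ρ = 7840 kg/m³
  silicon nitride: M = 197 kN·m/kg
  commercially pure titanium: M = 74.4 kN·m/kg
  stainless steel: M = 41.4 kN·m/kg
  brass: M = 34.5 kN·m/kg
  low-carbon steel: M = 33.5 kN·m/kg
  copper: M = 30.4 kN·m/kg
Silicon nitride has the largest M.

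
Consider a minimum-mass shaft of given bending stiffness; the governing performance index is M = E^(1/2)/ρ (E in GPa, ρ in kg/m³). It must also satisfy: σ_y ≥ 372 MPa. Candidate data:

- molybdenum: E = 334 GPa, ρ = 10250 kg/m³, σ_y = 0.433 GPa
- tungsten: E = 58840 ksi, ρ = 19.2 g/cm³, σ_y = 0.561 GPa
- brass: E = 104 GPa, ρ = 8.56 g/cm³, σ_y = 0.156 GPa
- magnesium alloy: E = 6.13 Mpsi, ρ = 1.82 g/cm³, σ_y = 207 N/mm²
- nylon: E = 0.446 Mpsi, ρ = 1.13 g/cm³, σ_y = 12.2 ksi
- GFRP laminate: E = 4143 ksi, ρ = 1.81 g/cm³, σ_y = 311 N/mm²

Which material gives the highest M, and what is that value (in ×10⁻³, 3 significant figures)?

Screen on constraints: σ_y ≥ 372 MPa. Survivors: molybdenum, tungsten.
Convert each candidate to consistent units, then evaluate M:
  molybdenum: E = 334.0 GPa, ρ = 10250 kg/m³
  tungsten: E = 405.7 GPa, ρ = 19200 kg/m³
  molybdenum: M = 1.78×10⁻³
  tungsten: M = 1.05×10⁻³
The maximum is for molybdenum.

molybdenum, M = 1.78×10⁻³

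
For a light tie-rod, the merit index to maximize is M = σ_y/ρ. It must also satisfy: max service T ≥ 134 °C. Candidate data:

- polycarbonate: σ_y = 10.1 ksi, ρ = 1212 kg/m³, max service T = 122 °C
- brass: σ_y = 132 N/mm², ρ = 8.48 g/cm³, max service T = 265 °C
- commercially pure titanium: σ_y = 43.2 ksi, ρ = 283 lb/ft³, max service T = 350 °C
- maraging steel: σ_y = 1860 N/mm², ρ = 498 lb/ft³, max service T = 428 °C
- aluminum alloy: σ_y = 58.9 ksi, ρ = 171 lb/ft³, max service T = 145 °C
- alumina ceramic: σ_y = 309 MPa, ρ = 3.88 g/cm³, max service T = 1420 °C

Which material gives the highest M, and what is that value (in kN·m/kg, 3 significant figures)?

Screen on constraints: max service T ≥ 134 °C. Survivors: brass, commercially pure titanium, maraging steel, aluminum alloy, alumina ceramic.
After converting to SI:
  brass: σ_y = 132.0 MPa, ρ = 8480 kg/m³
  commercially pure titanium: σ_y = 297.9 MPa, ρ = 4533 kg/m³
  maraging steel: σ_y = 1860 MPa, ρ = 7977 kg/m³
  aluminum alloy: σ_y = 406.1 MPa, ρ = 2739 kg/m³
  alumina ceramic: σ_y = 309.0 MPa, ρ = 3880 kg/m³
  maraging steel: M = 233 kN·m/kg
  aluminum alloy: M = 148 kN·m/kg
  alumina ceramic: M = 79.6 kN·m/kg
  commercially pure titanium: M = 65.7 kN·m/kg
  brass: M = 15.6 kN·m/kg
Highest index: maraging steel.

maraging steel, M = 233 kN·m/kg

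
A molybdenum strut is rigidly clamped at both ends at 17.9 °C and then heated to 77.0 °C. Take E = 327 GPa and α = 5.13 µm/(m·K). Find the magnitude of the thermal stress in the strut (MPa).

99.1 MPa

ΔT = 59.10 K. Constrained thermal stress σ = E·α·ΔT = 327.0×10³ MPa × 5.13×10⁻⁶ × 59.10 = 99.1 MPa (compressive).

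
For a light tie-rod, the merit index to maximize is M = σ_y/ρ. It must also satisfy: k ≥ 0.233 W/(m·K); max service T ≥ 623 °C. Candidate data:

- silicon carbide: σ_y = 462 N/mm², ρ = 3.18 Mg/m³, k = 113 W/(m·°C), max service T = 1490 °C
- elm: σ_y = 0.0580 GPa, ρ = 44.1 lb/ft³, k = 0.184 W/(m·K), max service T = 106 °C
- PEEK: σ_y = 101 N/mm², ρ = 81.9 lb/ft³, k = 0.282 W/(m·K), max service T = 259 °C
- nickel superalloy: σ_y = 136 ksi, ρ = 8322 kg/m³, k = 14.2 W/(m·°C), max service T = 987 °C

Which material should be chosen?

Screen on constraints: k ≥ 0.233 W/(m·K); max service T ≥ 623 °C. Survivors: silicon carbide, nickel superalloy.
In SI units:
  silicon carbide: σ_y = 462.0 MPa, ρ = 3180 kg/m³
  nickel superalloy: σ_y = 937.7 MPa, ρ = 8322 kg/m³
  silicon carbide: M = 145 kN·m/kg
  nickel superalloy: M = 113 kN·m/kg
Silicon carbide ranks first.

silicon carbide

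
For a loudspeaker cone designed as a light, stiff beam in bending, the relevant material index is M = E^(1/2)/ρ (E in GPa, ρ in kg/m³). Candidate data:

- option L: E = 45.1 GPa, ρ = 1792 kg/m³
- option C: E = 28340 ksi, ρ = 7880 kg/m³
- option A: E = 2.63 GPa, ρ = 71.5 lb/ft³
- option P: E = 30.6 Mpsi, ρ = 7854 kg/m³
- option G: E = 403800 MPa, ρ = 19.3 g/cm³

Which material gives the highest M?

Putting every candidate on a common basis:
  option L: E = 45.10 GPa, ρ = 1792 kg/m³
  option C: E = 195.4 GPa, ρ = 7880 kg/m³
  option A: E = 2.630 GPa, ρ = 1145 kg/m³
  option P: E = 211.0 GPa, ρ = 7854 kg/m³
  option G: E = 403.8 GPa, ρ = 19300 kg/m³
  option L: M = 3.75×10⁻³
  option P: M = 1.85×10⁻³
  option C: M = 1.77×10⁻³
  option A: M = 1.42×10⁻³
  option G: M = 1.04×10⁻³
Highest index: option L.

option L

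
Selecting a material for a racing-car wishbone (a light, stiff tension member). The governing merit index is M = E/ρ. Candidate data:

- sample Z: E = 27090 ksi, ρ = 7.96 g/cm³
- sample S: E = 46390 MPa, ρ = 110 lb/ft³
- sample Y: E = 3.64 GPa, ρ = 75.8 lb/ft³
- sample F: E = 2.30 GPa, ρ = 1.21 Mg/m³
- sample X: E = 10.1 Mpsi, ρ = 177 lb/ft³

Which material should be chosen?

Normalizing units and computing the index:
  sample Z: E = 186.8 GPa, ρ = 7960 kg/m³
  sample S: E = 46.39 GPa, ρ = 1762 kg/m³
  sample Y: E = 3.640 GPa, ρ = 1214 kg/m³
  sample F: E = 2.300 GPa, ρ = 1210 kg/m³
  sample X: E = 69.64 GPa, ρ = 2835 kg/m³
  sample S: M = 26.3 MN·m/kg
  sample X: M = 24.6 MN·m/kg
  sample Z: M = 23.5 MN·m/kg
  sample Y: M = 3.00 MN·m/kg
  sample F: M = 1.90 MN·m/kg
The maximum is for sample S.

sample S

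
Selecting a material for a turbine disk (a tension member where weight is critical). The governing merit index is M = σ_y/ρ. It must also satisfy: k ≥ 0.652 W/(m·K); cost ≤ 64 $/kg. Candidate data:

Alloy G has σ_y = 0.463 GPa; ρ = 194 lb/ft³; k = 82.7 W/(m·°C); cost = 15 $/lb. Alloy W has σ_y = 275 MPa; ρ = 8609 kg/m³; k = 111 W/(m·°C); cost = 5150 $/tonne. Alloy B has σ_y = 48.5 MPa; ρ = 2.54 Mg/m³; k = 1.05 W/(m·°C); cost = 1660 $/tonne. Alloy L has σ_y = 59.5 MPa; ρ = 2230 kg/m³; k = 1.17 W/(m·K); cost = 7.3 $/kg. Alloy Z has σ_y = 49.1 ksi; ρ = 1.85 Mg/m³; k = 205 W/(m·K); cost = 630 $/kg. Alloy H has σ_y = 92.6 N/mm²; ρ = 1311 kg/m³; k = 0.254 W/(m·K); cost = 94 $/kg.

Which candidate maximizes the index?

alloy G

Screen on constraints: k ≥ 0.652 W/(m·K); cost ≤ 64 $/kg. Survivors: alloy G, alloy W, alloy B, alloy L.
In SI units:
  alloy G: σ_y = 463.0 MPa, ρ = 3108 kg/m³
  alloy W: σ_y = 275.0 MPa, ρ = 8609 kg/m³
  alloy B: σ_y = 48.50 MPa, ρ = 2540 kg/m³
  alloy L: σ_y = 59.50 MPa, ρ = 2230 kg/m³
  alloy G: M = 149 kN·m/kg
  alloy W: M = 31.9 kN·m/kg
  alloy L: M = 26.7 kN·m/kg
  alloy B: M = 19.1 kN·m/kg
Highest index: alloy G.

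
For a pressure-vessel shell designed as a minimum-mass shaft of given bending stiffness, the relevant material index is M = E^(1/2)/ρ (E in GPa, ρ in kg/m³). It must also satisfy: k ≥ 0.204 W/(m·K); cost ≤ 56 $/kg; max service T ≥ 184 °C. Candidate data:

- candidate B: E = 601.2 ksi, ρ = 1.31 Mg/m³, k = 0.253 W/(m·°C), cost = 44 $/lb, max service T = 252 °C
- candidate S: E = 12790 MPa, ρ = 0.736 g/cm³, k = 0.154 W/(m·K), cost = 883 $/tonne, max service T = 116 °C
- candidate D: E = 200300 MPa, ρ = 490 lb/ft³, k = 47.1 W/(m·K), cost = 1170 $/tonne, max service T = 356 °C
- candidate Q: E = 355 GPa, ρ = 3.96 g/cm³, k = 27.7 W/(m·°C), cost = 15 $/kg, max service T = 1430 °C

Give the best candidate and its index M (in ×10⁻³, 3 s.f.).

Screen on constraints: k ≥ 0.204 W/(m·K); cost ≤ 56 $/kg; max service T ≥ 184 °C. Survivors: candidate D, candidate Q.
In SI units:
  candidate D: E = 200.3 GPa, ρ = 7849 kg/m³
  candidate Q: E = 355.0 GPa, ρ = 3960 kg/m³
  candidate Q: M = 4.76×10⁻³
  candidate D: M = 1.80×10⁻³
The maximum is for candidate Q.

candidate Q, M = 4.76×10⁻³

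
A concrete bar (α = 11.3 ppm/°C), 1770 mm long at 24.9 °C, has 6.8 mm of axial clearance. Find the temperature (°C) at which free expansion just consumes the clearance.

365 °C

α·L₀·ΔT = 6.8 mm ⇒ ΔT = 6.8 / (11.3×10⁻⁶ × 1770.0) = 340.0 K.
T = 24.9 + 340.0 = 364.9 °C.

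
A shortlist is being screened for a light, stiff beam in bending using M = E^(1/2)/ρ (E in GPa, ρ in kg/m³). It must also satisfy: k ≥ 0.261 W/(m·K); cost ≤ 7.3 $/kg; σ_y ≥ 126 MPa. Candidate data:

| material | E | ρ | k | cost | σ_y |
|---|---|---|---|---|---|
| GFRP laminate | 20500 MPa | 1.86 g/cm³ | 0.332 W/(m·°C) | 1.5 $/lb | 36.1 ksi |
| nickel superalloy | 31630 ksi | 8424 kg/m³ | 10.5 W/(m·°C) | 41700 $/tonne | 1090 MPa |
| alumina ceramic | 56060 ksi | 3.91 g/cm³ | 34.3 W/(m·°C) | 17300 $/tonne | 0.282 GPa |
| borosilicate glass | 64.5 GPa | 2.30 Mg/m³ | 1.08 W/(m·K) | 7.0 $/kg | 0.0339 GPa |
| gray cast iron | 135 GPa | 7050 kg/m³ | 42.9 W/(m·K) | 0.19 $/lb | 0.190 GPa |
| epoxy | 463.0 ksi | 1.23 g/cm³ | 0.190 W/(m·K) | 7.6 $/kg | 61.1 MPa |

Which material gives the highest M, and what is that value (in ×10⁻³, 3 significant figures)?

Screen on constraints: k ≥ 0.261 W/(m·K); cost ≤ 7.3 $/kg; σ_y ≥ 126 MPa. Survivors: GFRP laminate, gray cast iron.
Convert each candidate to consistent units, then evaluate M:
  GFRP laminate: E = 20.50 GPa, ρ = 1860 kg/m³
  gray cast iron: E = 135.0 GPa, ρ = 7050 kg/m³
  GFRP laminate: M = 2.43×10⁻³
  gray cast iron: M = 1.65×10⁻³
GFRP laminate ranks first.

GFRP laminate, M = 2.43×10⁻³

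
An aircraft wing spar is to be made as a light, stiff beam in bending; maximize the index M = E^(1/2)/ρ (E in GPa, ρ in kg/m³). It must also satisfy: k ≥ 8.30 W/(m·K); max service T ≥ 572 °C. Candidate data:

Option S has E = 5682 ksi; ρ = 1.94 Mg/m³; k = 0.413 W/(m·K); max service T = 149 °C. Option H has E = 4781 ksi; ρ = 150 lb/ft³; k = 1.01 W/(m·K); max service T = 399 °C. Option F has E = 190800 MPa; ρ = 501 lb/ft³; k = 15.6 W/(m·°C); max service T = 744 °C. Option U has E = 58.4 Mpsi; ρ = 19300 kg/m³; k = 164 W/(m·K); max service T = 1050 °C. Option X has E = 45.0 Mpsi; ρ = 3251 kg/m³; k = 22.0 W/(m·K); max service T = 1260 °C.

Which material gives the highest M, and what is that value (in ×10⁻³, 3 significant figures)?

option X, M = 5.42×10⁻³

Screen on constraints: k ≥ 8.30 W/(m·K); max service T ≥ 572 °C. Survivors: option F, option U, option X.
Putting every candidate on a common basis:
  option F: E = 190.8 GPa, ρ = 8025 kg/m³
  option U: E = 402.7 GPa, ρ = 19300 kg/m³
  option X: E = 310.3 GPa, ρ = 3251 kg/m³
  option X: M = 5.42×10⁻³
  option F: M = 1.72×10⁻³
  option U: M = 1.04×10⁻³
The maximum is for option X.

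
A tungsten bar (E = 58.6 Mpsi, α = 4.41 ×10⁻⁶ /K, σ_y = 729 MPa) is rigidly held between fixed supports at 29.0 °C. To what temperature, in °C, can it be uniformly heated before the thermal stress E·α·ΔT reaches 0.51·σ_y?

238 °C

E = 58.6 Mpsi = 404.0 GPa.
E·α·ΔT = 371.8 MPa ⇒ ΔT = 371.8 / (404.0×10³ × 4.41×10⁻⁶) = 208.7 K.
T = 29.0 + 208.7 = 237.7 °C.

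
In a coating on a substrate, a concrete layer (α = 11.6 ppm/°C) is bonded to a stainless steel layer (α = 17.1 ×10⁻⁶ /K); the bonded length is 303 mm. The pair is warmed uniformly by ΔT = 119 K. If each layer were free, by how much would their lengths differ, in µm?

198 µm

Δα = |11.6 − 17.1|×10⁻⁶/K = 5.50×10⁻⁶/K.
ΔL_mismatch = Δα·L·ΔT = 5.50×10⁻⁶ × 303.0 mm × 119.0 K = 198 µm.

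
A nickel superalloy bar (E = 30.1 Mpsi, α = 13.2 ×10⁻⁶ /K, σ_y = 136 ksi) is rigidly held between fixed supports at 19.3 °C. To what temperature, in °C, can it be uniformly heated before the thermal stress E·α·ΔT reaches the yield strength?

362 °C

E = 30.1 Mpsi = 207.5 GPa.
σ_y = 136 ksi = 937.7 MPa.
E·α·ΔT = 937.7 MPa ⇒ ΔT = 937.7 / (207.5×10³ × 13.2×10⁻⁶) = 342.3 K.
T = 19.3 + 342.3 = 361.6 °C.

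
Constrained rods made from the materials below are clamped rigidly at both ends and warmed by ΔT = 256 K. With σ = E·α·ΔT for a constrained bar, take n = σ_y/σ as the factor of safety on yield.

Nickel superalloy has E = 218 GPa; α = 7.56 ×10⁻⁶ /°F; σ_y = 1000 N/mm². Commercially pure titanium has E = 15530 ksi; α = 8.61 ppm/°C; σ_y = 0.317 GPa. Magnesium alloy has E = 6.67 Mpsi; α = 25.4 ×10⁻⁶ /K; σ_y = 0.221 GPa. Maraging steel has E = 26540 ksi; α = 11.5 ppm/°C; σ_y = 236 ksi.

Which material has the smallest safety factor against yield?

magnesium alloy

Per material, after unit conversion:
  nickel superalloy: E = 218.0, α = 13.6, σ_y = 1000 → σ = 759 MPa, n = 1.32
  commercially pure titanium: E = 107.1, α = 8.61, σ_y = 317.0 → σ = 236 MPa, n = 1.34
  magnesium alloy: E = 45.99, α = 25.4, σ_y = 221.0 → σ = 299 MPa, n = 0.739
  maraging steel: E = 183.0, α = 11.5, σ_y = 1627 → σ = 539 MPa, n = 3.02
Magnesium alloy has the lowest safety factor, n = 0.739.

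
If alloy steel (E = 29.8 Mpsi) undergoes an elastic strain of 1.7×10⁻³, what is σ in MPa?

E = 29.8 Mpsi = 205.5 GPa.
σ = E·ε = 205500 MPa × 1.7×10⁻³ = 349 MPa.

349 MPa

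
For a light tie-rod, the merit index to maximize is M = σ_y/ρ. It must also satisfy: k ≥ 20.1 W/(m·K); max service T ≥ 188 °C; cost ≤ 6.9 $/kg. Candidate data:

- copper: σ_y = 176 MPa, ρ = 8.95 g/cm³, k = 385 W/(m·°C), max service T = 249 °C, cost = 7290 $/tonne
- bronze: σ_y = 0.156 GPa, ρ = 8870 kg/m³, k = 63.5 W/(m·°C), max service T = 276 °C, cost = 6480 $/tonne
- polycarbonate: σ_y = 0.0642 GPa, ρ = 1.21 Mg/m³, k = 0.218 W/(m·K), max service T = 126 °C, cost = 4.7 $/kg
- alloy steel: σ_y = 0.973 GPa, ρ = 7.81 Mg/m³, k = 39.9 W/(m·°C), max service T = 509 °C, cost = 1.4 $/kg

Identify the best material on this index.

Screen on constraints: k ≥ 20.1 W/(m·K); max service T ≥ 188 °C; cost ≤ 6.9 $/kg. Survivors: bronze, alloy steel.
After converting to SI:
  bronze: σ_y = 156.0 MPa, ρ = 8870 kg/m³
  alloy steel: σ_y = 973.0 MPa, ρ = 7810 kg/m³
  alloy steel: M = 125 kN·m/kg
  bronze: M = 17.6 kN·m/kg
Alloy steel ranks first.

alloy steel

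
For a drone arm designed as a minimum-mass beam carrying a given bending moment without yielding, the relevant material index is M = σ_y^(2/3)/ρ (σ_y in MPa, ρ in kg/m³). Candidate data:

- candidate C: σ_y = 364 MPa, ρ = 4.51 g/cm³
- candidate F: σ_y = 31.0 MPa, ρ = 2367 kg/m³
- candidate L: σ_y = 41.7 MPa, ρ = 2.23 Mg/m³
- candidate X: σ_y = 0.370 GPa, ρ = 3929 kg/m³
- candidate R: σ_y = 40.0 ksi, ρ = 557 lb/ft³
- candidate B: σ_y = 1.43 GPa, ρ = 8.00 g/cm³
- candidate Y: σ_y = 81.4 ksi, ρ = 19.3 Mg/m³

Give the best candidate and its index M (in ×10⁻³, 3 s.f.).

candidate B, M = 15.9×10⁻³

After converting to SI:
  candidate C: σ_y = 364.0 MPa, ρ = 4510 kg/m³
  candidate F: σ_y = 31.00 MPa, ρ = 2367 kg/m³
  candidate L: σ_y = 41.70 MPa, ρ = 2230 kg/m³
  candidate X: σ_y = 370.0 MPa, ρ = 3929 kg/m³
  candidate R: σ_y = 275.8 MPa, ρ = 8922 kg/m³
  candidate B: σ_y = 1430 MPa, ρ = 8000 kg/m³
  candidate Y: σ_y = 561.2 MPa, ρ = 19300 kg/m³
  candidate B: M = 15.9×10⁻³
  candidate X: M = 13.1×10⁻³
  candidate C: M = 11.3×10⁻³
  candidate L: M = 5.39×10⁻³
  candidate R: M = 4.75×10⁻³
  candidate F: M = 4.17×10⁻³
  candidate Y: M = 3.53×10⁻³
Highest index: candidate B.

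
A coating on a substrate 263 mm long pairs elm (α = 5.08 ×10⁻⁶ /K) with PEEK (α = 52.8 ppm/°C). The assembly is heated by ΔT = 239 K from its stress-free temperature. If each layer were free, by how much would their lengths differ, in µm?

Δα = |5.08 − 52.8|×10⁻⁶/K = 47.7×10⁻⁶/K.
ΔL_mismatch = Δα·L·ΔT = 47.7×10⁻⁶ × 263.0 mm × 239.0 K = 3000 µm.

3000 µm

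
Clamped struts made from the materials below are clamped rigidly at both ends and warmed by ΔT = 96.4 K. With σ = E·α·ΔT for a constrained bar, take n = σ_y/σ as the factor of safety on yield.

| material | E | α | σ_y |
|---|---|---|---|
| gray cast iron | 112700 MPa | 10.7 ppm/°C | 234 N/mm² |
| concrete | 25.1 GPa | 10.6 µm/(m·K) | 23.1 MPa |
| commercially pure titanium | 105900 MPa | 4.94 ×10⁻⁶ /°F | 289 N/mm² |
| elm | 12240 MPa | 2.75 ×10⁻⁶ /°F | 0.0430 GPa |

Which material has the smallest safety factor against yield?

concrete

Per material, after unit conversion:
  gray cast iron: E = 112.7, α = 10.7, σ_y = 234.0 → σ = 116 MPa, n = 2.01
  concrete: E = 25.10, α = 10.6, σ_y = 23.10 → σ = 25.6 MPa, n = 0.901
  commercially pure titanium: E = 105.9, α = 8.89, σ_y = 289.0 → σ = 90.8 MPa, n = 3.18
  elm: E = 12.24, α = 4.95, σ_y = 43.00 → σ = 5.84 MPa, n = 7.36
The minimum is concrete at n = 0.901.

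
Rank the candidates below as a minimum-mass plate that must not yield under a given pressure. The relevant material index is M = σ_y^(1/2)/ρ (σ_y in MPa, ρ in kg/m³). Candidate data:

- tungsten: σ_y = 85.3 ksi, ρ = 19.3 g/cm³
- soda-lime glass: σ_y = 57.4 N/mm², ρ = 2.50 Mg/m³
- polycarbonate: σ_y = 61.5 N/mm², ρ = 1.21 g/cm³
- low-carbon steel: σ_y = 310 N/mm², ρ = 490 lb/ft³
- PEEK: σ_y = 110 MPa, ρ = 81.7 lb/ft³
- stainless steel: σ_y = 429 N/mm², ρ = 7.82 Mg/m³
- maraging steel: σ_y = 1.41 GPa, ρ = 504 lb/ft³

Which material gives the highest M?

After converting to SI:
  tungsten: σ_y = 588.1 MPa, ρ = 19300 kg/m³
  soda-lime glass: σ_y = 57.40 MPa, ρ = 2500 kg/m³
  polycarbonate: σ_y = 61.50 MPa, ρ = 1210 kg/m³
  low-carbon steel: σ_y = 310.0 MPa, ρ = 7849 kg/m³
  PEEK: σ_y = 110.0 MPa, ρ = 1309 kg/m³
  stainless steel: σ_y = 429.0 MPa, ρ = 7820 kg/m³
  maraging steel: σ_y = 1410 MPa, ρ = 8073 kg/m³
  PEEK: M = 8.01×10⁻³
  polycarbonate: M = 6.48×10⁻³
  maraging steel: M = 4.65×10⁻³
  soda-lime glass: M = 3.03×10⁻³
  stainless steel: M = 2.65×10⁻³
  low-carbon steel: M = 2.24×10⁻³
  tungsten: M = 1.26×10⁻³
Highest index: PEEK.

PEEK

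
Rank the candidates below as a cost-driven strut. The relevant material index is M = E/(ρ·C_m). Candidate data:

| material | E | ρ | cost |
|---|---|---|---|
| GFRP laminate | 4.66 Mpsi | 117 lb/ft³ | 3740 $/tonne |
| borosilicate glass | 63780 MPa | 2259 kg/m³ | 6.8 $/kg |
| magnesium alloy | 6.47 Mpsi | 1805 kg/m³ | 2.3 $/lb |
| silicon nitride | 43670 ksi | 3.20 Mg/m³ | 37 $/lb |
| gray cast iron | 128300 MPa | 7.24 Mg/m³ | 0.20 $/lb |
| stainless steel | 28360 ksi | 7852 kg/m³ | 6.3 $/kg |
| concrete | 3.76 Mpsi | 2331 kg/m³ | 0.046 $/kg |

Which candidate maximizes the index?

concrete

After converting to SI:
  GFRP laminate: E = 32.13 GPa, ρ = 1874 kg/m³, cost = 3.740 $/kg
  borosilicate glass: E = 63.78 GPa, ρ = 2259 kg/m³, cost = 6.800 $/kg
  magnesium alloy: E = 44.61 GPa, ρ = 1805 kg/m³, cost = 5.071 $/kg
  silicon nitride: E = 301.1 GPa, ρ = 3200 kg/m³, cost = 81.57 $/kg
  gray cast iron: E = 128.3 GPa, ρ = 7240 kg/m³, cost = 0.4409 $/kg
  stainless steel: E = 195.5 GPa, ρ = 7852 kg/m³, cost = 6.300 $/kg
  concrete: E = 25.92 GPa, ρ = 2331 kg/m³, cost = 0.04600 $/kg
  concrete: M = 242 MN·m per $
  gray cast iron: M = 40.2 MN·m per $
  magnesium alloy: M = 4.87 MN·m per $
  GFRP laminate: M = 4.58 MN·m per $
  borosilicate glass: M = 4.15 MN·m per $
  stainless steel: M = 3.95 MN·m per $
  silicon nitride: M = 1.15 MN·m per $
Concrete has the largest M.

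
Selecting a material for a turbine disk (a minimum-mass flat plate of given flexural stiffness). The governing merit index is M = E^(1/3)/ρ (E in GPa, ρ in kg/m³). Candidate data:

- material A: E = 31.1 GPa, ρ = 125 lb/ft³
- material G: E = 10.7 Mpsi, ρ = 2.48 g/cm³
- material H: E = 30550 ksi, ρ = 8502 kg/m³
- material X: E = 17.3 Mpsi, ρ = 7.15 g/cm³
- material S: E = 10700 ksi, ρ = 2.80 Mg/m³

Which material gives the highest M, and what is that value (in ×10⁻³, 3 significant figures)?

In SI units:
  material A: E = 31.10 GPa, ρ = 2002 kg/m³
  material G: E = 73.77 GPa, ρ = 2480 kg/m³
  material H: E = 210.6 GPa, ρ = 8502 kg/m³
  material X: E = 119.3 GPa, ρ = 7150 kg/m³
  material S: E = 73.77 GPa, ρ = 2800 kg/m³
  material G: M = 1.69×10⁻³
  material A: M = 1.57×10⁻³
  material S: M = 1.50×10⁻³
  material H: M = 0.700×10⁻³
  material X: M = 0.688×10⁻³
Highest index: material G.

material G, M = 1.69×10⁻³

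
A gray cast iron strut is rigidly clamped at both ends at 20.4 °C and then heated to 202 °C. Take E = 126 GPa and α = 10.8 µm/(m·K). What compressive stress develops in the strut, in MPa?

ΔT = 181.6 K. Constrained thermal stress σ = E·α·ΔT = 126.0×10³ MPa × 10.8×10⁻⁶ × 181.6 = 247 MPa (compressive).

247 MPa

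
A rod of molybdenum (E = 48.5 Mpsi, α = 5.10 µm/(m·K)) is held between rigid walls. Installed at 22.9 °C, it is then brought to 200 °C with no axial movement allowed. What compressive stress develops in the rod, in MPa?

302 MPa

E = 48.5 Mpsi = 334.4 GPa.
ΔT = 177.1 K. Constrained thermal stress σ = E·α·ΔT = 334.4×10³ MPa × 5.10×10⁻⁶ × 177.1 = 302 MPa (compressive).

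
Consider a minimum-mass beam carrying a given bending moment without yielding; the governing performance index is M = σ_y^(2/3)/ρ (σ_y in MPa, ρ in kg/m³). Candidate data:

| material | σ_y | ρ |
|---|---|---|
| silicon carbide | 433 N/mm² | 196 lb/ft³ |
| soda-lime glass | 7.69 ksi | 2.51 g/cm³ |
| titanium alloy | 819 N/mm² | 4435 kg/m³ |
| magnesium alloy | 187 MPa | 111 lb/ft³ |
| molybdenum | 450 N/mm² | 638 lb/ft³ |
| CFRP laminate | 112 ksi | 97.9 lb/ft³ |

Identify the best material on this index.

CFRP laminate

In SI units:
  silicon carbide: σ_y = 433.0 MPa, ρ = 3140 kg/m³
  soda-lime glass: σ_y = 53.02 MPa, ρ = 2510 kg/m³
  titanium alloy: σ_y = 819.0 MPa, ρ = 4435 kg/m³
  magnesium alloy: σ_y = 187.0 MPa, ρ = 1778 kg/m³
  molybdenum: σ_y = 450.0 MPa, ρ = 10220 kg/m³
  CFRP laminate: σ_y = 772.2 MPa, ρ = 1568 kg/m³
  CFRP laminate: M = 53.7×10⁻³
  titanium alloy: M = 19.7×10⁻³
  magnesium alloy: M = 18.4×10⁻³
  silicon carbide: M = 18.2×10⁻³
  molybdenum: M = 5.75×10⁻³
  soda-lime glass: M = 5.62×10⁻³
CFRP laminate has the largest M.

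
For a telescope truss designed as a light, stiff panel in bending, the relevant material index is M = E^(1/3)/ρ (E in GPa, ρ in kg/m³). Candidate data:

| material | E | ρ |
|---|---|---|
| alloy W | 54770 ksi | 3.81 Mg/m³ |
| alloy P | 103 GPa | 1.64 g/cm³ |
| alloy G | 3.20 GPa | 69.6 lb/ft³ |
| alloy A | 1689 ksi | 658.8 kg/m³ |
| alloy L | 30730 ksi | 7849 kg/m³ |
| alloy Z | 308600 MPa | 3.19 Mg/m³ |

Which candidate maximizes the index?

alloy A

After converting to SI:
  alloy W: E = 377.6 GPa, ρ = 3810 kg/m³
  alloy P: E = 103.0 GPa, ρ = 1640 kg/m³
  alloy G: E = 3.200 GPa, ρ = 1115 kg/m³
  alloy A: E = 11.65 GPa, ρ = 658.8 kg/m³
  alloy L: E = 211.9 GPa, ρ = 7849 kg/m³
  alloy Z: E = 308.6 GPa, ρ = 3190 kg/m³
  alloy A: M = 3.44×10⁻³
  alloy P: M = 2.86×10⁻³
  alloy Z: M = 2.12×10⁻³
  alloy W: M = 1.90×10⁻³
  alloy G: M = 1.32×10⁻³
  alloy L: M = 0.760×10⁻³
Alloy A has the largest M.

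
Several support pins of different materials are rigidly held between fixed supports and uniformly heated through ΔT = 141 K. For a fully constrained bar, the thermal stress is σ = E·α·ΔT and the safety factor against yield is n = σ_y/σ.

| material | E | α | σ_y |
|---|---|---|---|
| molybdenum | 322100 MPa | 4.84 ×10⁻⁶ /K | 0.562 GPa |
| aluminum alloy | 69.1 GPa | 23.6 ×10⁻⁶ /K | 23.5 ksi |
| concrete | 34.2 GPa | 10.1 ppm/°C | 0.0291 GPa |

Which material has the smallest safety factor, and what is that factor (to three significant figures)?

concrete, n = 0.597

In consistent units (E in GPa, α in ×10⁻⁶/K, σ_y in MPa):
  molybdenum: E = 322.1, α = 4.84, σ_y = 562.0 → σ = 220 MPa, n = 2.56
  aluminum alloy: E = 69.10, α = 23.6, σ_y = 162.0 → σ = 230 MPa, n = 0.705
  concrete: E = 34.20, α = 10.1, σ_y = 29.10 → σ = 48.7 MPa, n = 0.597
Smallest n: concrete with n = 0.597.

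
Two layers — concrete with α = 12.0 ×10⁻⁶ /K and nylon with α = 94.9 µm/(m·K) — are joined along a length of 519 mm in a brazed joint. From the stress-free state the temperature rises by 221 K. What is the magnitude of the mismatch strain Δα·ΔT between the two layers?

0.0183

Δα = |12.0 − 94.9|×10⁻⁶/K = 82.9×10⁻⁶/K.
Mismatch strain = Δα·ΔT = 82.9×10⁻⁶ × 221.0 = 0.0183.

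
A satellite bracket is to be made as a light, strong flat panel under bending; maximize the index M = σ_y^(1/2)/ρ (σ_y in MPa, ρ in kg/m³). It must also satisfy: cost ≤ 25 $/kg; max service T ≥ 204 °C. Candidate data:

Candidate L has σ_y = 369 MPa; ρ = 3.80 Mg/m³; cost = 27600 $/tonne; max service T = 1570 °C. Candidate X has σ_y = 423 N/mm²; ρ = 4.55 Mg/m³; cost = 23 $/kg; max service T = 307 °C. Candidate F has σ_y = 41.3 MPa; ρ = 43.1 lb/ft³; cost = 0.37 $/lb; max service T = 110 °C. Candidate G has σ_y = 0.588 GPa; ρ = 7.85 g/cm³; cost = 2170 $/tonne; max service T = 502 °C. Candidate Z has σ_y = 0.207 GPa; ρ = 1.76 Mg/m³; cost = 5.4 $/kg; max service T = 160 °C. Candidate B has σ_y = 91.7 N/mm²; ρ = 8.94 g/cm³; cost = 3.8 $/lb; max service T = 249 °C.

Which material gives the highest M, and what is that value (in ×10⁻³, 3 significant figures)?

Screen on constraints: cost ≤ 25 $/kg; max service T ≥ 204 °C. Survivors: candidate X, candidate G, candidate B.
In SI units:
  candidate X: σ_y = 423.0 MPa, ρ = 4550 kg/m³
  candidate G: σ_y = 588.0 MPa, ρ = 7850 kg/m³
  candidate B: σ_y = 91.70 MPa, ρ = 8940 kg/m³
  candidate X: M = 4.52×10⁻³
  candidate G: M = 3.09×10⁻³
  candidate B: M = 1.07×10⁻³
Highest index: candidate X.

candidate X, M = 4.52×10⁻³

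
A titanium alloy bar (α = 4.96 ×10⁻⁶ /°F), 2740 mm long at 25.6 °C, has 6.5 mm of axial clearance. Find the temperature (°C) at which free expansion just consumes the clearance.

α = 4.96×10⁻⁶/°F × 9/5 = 8.93×10⁻⁶/K.
α·L₀·ΔT = 6.5 mm ⇒ ΔT = 6.5 / (8.93×10⁻⁶ × 2740.0) = 265.7 K.
T = 25.6 + 265.7 = 291.3 °C.

291 °C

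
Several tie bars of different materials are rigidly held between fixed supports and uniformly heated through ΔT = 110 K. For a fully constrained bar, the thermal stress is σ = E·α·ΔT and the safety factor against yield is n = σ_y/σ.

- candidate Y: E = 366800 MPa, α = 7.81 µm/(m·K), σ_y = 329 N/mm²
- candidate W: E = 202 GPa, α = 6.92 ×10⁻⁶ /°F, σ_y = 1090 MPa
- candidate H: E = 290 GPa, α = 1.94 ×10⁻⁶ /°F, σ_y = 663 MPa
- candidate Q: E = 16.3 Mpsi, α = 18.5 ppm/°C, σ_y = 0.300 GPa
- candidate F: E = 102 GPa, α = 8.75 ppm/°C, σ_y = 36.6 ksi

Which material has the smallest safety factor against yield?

candidate Y

Per material, after unit conversion:
  candidate Y: E = 366.8, α = 7.81, σ_y = 329.0 → σ = 315 MPa, n = 1.04
  candidate W: E = 202.0, α = 12.5, σ_y = 1090 → σ = 277 MPa, n = 3.94
  candidate H: E = 290.0, α = 3.49, σ_y = 663.0 → σ = 111 MPa, n = 5.95
  candidate Q: E = 112.4, α = 18.5, σ_y = 300.0 → σ = 229 MPa, n = 1.31
  candidate F: E = 102.0, α = 8.75, σ_y = 252.3 → σ = 98.2 MPa, n = 2.57
Smallest n: candidate Y with n = 1.04.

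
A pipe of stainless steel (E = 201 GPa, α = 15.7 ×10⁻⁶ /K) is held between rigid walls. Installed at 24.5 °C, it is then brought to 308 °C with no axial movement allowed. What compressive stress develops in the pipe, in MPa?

ΔT = 283.5 K. Constrained thermal stress σ = E·α·ΔT = 201.0×10³ MPa × 15.7×10⁻⁶ × 283.5 = 895 MPa (compressive).

895 MPa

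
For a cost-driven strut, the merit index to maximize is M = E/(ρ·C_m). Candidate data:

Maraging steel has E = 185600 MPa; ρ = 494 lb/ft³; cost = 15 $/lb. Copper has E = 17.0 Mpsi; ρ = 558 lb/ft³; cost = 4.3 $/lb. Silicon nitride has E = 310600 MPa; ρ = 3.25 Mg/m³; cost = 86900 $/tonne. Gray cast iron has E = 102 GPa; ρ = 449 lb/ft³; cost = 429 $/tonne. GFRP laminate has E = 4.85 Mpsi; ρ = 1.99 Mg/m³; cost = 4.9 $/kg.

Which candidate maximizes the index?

After converting to SI:
  maraging steel: E = 185.6 GPa, ρ = 7913 kg/m³, cost = 33.07 $/kg
  copper: E = 117.2 GPa, ρ = 8938 kg/m³, cost = 9.480 $/kg
  silicon nitride: E = 310.6 GPa, ρ = 3250 kg/m³, cost = 86.90 $/kg
  gray cast iron: E = 102.0 GPa, ρ = 7192 kg/m³, cost = 0.4290 $/kg
  GFRP laminate: E = 33.44 GPa, ρ = 1990 kg/m³, cost = 4.900 $/kg
  gray cast iron: M = 33.1 MN·m per $
  GFRP laminate: M = 3.43 MN·m per $
  copper: M = 1.38 MN·m per $
  silicon nitride: M = 1.10 MN·m per $
  maraging steel: M = 0.709 MN·m per $
The maximum is for gray cast iron.

gray cast iron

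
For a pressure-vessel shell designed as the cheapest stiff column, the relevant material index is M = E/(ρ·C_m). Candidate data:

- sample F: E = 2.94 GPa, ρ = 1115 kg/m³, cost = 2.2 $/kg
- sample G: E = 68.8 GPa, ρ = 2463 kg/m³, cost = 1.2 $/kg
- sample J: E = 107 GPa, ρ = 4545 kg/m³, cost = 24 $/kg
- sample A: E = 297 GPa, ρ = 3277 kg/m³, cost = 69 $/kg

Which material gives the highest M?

sample G

Computing M directly (units already consistent):
  sample G: M = 23.3 MN·m per $
  sample A: M = 1.31 MN·m per $
  sample F: M = 1.20 MN·m per $
  sample J: M = 0.981 MN·m per $
Sample G ranks first.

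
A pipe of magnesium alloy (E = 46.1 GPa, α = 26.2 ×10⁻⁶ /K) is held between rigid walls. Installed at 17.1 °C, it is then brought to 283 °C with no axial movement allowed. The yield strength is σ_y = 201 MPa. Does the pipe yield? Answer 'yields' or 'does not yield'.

ΔT = 265.9 K. Constrained thermal stress σ = E·α·ΔT = 46.10×10³ MPa × 26.2×10⁻⁶ × 265.9 = 321 MPa (compressive).
Compare to σ_y = 201 MPa: σ ≥ σ_y, so it yields.

yields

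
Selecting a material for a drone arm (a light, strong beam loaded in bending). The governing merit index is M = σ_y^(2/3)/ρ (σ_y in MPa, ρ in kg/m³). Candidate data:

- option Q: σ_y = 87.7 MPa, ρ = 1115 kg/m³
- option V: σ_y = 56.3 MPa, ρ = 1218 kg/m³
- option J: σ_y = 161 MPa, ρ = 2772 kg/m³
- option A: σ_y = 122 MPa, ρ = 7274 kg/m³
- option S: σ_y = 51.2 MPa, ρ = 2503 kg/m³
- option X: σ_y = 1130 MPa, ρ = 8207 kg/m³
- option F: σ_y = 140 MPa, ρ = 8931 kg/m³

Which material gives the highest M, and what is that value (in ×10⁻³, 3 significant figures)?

option Q, M = 17.7×10⁻³

Evaluate M for each candidate:
  option Q: M = 17.7×10⁻³
  option X: M = 13.2×10⁻³
  option V: M = 12.1×10⁻³
  option J: M = 10.7×10⁻³
  option S: M = 5.51×10⁻³
  option A: M = 3.38×10⁻³
  option F: M = 3.02×10⁻³
Option Q ranks first.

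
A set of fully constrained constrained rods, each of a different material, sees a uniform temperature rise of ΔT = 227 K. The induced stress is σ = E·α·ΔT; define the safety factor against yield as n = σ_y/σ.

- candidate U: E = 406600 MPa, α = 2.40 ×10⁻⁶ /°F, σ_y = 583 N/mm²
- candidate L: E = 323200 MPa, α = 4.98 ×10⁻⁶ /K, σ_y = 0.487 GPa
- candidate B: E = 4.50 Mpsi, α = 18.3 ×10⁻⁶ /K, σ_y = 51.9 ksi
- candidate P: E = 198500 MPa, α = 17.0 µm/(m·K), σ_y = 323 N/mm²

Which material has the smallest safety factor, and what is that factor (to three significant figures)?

With everything in SI (GPa, ×10⁻⁶/K, MPa):
  candidate U: E = 406.6, α = 4.32, σ_y = 583.0 → σ = 399 MPa, n = 1.46
  candidate L: E = 323.2, α = 4.98, σ_y = 487.0 → σ = 365 MPa, n = 1.33
  candidate B: E = 31.03, α = 18.3, σ_y = 357.8 → σ = 129 MPa, n = 2.78
  candidate P: E = 198.5, α = 17.0, σ_y = 323.0 → σ = 766 MPa, n = 0.422
Smallest n: candidate P with n = 0.422.

candidate P, n = 0.422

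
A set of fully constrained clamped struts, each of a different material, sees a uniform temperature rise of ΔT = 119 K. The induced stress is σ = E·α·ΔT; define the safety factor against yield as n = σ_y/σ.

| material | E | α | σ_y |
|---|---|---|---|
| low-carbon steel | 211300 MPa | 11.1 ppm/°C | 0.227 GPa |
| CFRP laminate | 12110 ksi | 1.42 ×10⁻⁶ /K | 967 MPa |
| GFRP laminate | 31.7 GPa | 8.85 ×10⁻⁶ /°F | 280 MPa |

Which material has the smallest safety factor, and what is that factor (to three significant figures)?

Per material, after unit conversion:
  low-carbon steel: E = 211.3, α = 11.1, σ_y = 227.0 → σ = 279 MPa, n = 0.813
  CFRP laminate: E = 83.50, α = 1.42, σ_y = 967.0 → σ = 14.1 MPa, n = 68.5
  GFRP laminate: E = 31.70, α = 15.9, σ_y = 280.0 → σ = 60.1 MPa, n = 4.66
Smallest n: low-carbon steel with n = 0.813.

low-carbon steel, n = 0.813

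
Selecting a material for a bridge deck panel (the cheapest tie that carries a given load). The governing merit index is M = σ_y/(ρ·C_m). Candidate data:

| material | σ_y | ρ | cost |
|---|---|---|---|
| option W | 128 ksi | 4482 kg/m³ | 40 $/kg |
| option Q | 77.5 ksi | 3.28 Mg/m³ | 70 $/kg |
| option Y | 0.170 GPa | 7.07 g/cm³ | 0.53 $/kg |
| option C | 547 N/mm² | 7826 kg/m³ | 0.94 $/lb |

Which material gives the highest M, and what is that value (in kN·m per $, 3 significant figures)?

option Y, M = 45.4 kN·m per $

Normalizing units and computing the index:
  option W: σ_y = 882.5 MPa, ρ = 4482 kg/m³, cost = 40.00 $/kg
  option Q: σ_y = 534.3 MPa, ρ = 3280 kg/m³, cost = 70.00 $/kg
  option Y: σ_y = 170.0 MPa, ρ = 7070 kg/m³, cost = 0.5300 $/kg
  option C: σ_y = 547.0 MPa, ρ = 7826 kg/m³, cost = 2.072 $/kg
  option Y: M = 45.4 kN·m per $
  option C: M = 33.7 kN·m per $
  option W: M = 4.92 kN·m per $
  option Q: M = 2.33 kN·m per $
The maximum is for option Y.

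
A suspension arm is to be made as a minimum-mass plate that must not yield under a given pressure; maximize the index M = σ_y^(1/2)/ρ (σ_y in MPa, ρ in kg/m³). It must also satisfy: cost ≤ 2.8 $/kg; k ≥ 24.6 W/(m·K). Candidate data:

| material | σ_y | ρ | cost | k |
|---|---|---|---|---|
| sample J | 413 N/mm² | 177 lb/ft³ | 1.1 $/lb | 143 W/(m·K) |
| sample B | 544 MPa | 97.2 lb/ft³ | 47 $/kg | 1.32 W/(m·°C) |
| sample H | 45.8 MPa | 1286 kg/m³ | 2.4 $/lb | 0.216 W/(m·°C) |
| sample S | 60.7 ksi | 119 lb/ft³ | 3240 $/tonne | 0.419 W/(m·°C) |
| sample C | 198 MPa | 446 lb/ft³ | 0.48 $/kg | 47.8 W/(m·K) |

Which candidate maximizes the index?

sample J

Screen on constraints: cost ≤ 2.8 $/kg; k ≥ 24.6 W/(m·K). Survivors: sample J, sample C.
Convert each candidate to consistent units, then evaluate M:
  sample J: σ_y = 413.0 MPa, ρ = 2835 kg/m³
  sample C: σ_y = 198.0 MPa, ρ = 7144 kg/m³
  sample J: M = 7.17×10⁻³
  sample C: M = 1.97×10⁻³
Sample J has the largest M.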